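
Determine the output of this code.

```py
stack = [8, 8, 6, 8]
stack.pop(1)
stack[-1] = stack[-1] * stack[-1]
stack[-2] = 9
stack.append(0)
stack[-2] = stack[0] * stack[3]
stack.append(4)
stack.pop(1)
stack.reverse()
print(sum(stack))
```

pop(1) removes 8 → [8, 6, 8]
stack[-1] = stack[-1]*stack[-1] = 8*8 = 64 → [8, 6, 64]
stack[-2] = 9 → [8, 9, 64]
append 0 → [8, 9, 64, 0]
stack[-2] = stack[0]*stack[3] = 8*0 = 0 → [8, 9, 0, 0]
append 4 → [8, 9, 0, 0, 4]
pop(1) removes 9 → [8, 0, 0, 4]
reverse → [4, 0, 0, 8]
sum = 12

12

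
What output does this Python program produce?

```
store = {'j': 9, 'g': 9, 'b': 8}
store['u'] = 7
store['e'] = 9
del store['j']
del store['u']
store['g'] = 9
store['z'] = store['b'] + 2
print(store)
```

store['u'] = 7 → {'j': 9, 'g': 9, 'b': 8, 'u': 7}
store['e'] = 9 → {'j': 9, 'g': 9, 'b': 8, 'u': 7, 'e': 9}
del 'j' → {'g': 9, 'b': 8, 'u': 7, 'e': 9}
del 'u' → {'g': 9, 'b': 8, 'e': 9}
store['g'] = 9 → {'g': 9, 'b': 8, 'e': 9}
store['z'] = store['b']+2 = 10 → {'g': 9, 'b': 8, 'e': 9, 'z': 10}

{'g': 9, 'b': 8, 'e': 9, 'z': 10}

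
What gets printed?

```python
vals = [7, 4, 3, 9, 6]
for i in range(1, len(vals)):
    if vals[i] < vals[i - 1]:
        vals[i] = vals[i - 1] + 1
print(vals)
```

i=1: 4<7, vals[1] = 7+1 = 8 → [7, 8, 3, 9, 6]
i=2: 3<8, vals[2] = 8+1 = 9 → [7, 8, 9, 9, 6]
i=3: 9>=9, unchanged → [7, 8, 9, 9, 6]
i=4: 6<9, vals[4] = 9+1 = 10 → [7, 8, 9, 9, 10]

[7, 8, 9, 9, 10]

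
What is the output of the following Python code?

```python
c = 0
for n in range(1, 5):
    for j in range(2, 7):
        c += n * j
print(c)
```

200

n=1,j=2: c = 0+2 = 2
n=1,j=3: c = 2+3 = 5
n=1,j=4: c = 5+4 = 9
n=1,j=5: c = 9+5 = 14
n=1,j=6: c = 14+6 = 20
n=2,j=2: c = 20+4 = 24
n=2,j=3: c = 24+6 = 30
n=2,j=4: c = 30+8 = 38
n=2,j=5: c = 38+10 = 48
n=2,j=6: c = 48+12 = 60
n=3,j=2: c = 60+6 = 66
n=3,j=3: c = 66+9 = 75
n=3,j=4: c = 75+12 = 87
n=3,j=5: c = 87+15 = 102
n=3,j=6: c = 102+18 = 120
n=4,j=2: c = 120+8 = 128
n=4,j=3: c = 128+12 = 140
n=4,j=4: c = 140+16 = 156
n=4,j=5: c = 156+20 = 176
n=4,j=6: c = 176+24 = 200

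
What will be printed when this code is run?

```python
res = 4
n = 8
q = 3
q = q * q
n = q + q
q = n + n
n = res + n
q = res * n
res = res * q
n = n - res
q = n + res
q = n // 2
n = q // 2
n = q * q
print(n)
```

q = 3*3 = 9
n = 9+9 = 18
q = 18+18 = 36
n = 4+18 = 22
q = 4*22 = 88
res = 4*88 = 352
n = 22-352 = -330
q = (-330)+352 = 22
q = (-330)//2 = -165
n = (-165)//2 = -83
n = (-165)*(-165) = 27225

27225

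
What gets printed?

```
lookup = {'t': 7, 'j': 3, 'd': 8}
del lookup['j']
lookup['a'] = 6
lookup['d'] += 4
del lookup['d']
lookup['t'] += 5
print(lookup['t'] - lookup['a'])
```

del 'j' → {'t': 7, 'd': 8}
lookup['a'] = 6 → {'t': 7, 'd': 8, 'a': 6}
lookup['d'] = 8+4 = 12 → {'t': 7, 'd': 12, 'a': 6}
del 'd' → {'t': 7, 'a': 6}
lookup['t'] = 7+5 = 12 → {'t': 12, 'a': 6}
lookup['t']-lookup['a'] = 12-6 = 6

6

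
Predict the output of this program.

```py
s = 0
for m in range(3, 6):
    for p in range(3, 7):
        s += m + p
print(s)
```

102

m=3,p=3: s = 0+6 = 6
m=3,p=4: s = 6+7 = 13
m=3,p=5: s = 13+8 = 21
m=3,p=6: s = 21+9 = 30
m=4,p=3: s = 30+7 = 37
m=4,p=4: s = 37+8 = 45
m=4,p=5: s = 45+9 = 54
m=4,p=6: s = 54+10 = 64
m=5,p=3: s = 64+8 = 72
m=5,p=4: s = 72+9 = 81
m=5,p=5: s = 81+10 = 91
m=5,p=6: s = 91+11 = 102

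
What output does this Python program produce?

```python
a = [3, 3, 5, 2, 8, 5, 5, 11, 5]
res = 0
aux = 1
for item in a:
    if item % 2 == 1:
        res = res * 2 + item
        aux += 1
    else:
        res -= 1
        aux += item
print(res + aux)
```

441

item=3: odd, res = 0*2+3 = 3; aux=2
item=3: odd, res = 3*2+3 = 9; aux=3
item=5: odd, res = 9*2+5 = 23; aux=4
item=2: not odd, res = 23-1 = 22; aux=6
item=8: not odd, res = 22-1 = 21; aux=14
item=5: odd, res = 21*2+5 = 47; aux=15
item=5: odd, res = 47*2+5 = 99; aux=16
item=11: odd, res = 99*2+11 = 209; aux=17
item=5: odd, res = 209*2+5 = 423; aux=18
res+aux = 423+18 = 441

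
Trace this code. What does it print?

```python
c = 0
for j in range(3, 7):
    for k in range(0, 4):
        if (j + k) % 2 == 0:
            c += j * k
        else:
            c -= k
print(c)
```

40

j=3,k=0: odd sum, c = 0-0 = 0
j=3,k=1: even sum, c = 0+3 = 3
j=3,k=2: odd sum, c = 3-2 = 1
j=3,k=3: even sum, c = 1+9 = 10
j=4,k=0: even sum, c = 10+0 = 10
j=4,k=1: odd sum, c = 10-1 = 9
j=4,k=2: even sum, c = 9+8 = 17
j=4,k=3: odd sum, c = 17-3 = 14
j=5,k=0: odd sum, c = 14-0 = 14
j=5,k=1: even sum, c = 14+5 = 19
j=5,k=2: odd sum, c = 19-2 = 17
j=5,k=3: even sum, c = 17+15 = 32
j=6,k=0: even sum, c = 32+0 = 32
j=6,k=1: odd sum, c = 32-1 = 31
j=6,k=2: even sum, c = 31+12 = 43
j=6,k=3: odd sum, c = 43-3 = 40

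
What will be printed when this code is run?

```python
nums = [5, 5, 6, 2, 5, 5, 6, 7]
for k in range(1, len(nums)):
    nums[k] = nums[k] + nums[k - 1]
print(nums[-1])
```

41

k=1: nums[1] = 5+5 = 10 → [5, 10, 6, 2, 5, 5, 6, 7]
k=2: nums[2] = 6+10 = 16 → [5, 10, 16, 2, 5, 5, 6, 7]
k=3: nums[3] = 2+16 = 18 → [5, 10, 16, 18, 5, 5, 6, 7]
k=4: nums[4] = 5+18 = 23 → [5, 10, 16, 18, 23, 5, 6, 7]
k=5: nums[5] = 5+23 = 28 → [5, 10, 16, 18, 23, 28, 6, 7]
k=6: nums[6] = 6+28 = 34 → [5, 10, 16, 18, 23, 28, 34, 7]
k=7: nums[7] = 7+34 = 41 → [5, 10, 16, 18, 23, 28, 34, 41]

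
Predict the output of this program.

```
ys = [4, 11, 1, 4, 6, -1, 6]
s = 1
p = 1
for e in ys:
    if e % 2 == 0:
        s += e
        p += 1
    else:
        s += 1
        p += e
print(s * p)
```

e=4: even, s = 1+4 = 5; p=2
e=11: not even, s = 5+1 = 6; p=13
e=1: not even, s = 6+1 = 7; p=14
e=4: even, s = 7+4 = 11; p=15
e=6: even, s = 11+6 = 17; p=16
e=-1: not even, s = 17+1 = 18; p=15
e=6: even, s = 18+6 = 24; p=16
s*p = 24*16 = 384

384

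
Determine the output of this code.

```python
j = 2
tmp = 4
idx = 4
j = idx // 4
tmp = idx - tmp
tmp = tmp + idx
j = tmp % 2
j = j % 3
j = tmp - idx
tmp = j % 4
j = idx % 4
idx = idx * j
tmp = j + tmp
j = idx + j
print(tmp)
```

j = 4//4 = 1
tmp = 4-4 = 0
tmp = 0+4 = 4
j = 4%2 = 0
j = 0%3 = 0
j = 4-4 = 0
tmp = 0%4 = 0
j = 4%4 = 0
idx = 4*0 = 0
tmp = 0+0 = 0
j = 0+0 = 0

0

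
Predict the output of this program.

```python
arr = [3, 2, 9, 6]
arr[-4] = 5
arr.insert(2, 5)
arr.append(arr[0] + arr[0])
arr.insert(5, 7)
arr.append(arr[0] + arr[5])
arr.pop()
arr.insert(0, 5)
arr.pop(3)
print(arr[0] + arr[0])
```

arr[-4] = 5 → [5, 2, 9, 6]
insert 5 at 2 → [5, 2, 5, 9, 6]
append arr[0]+arr[0] = 5+5 = 10 → [5, 2, 5, 9, 6, 10]
insert 7 at 5 → [5, 2, 5, 9, 6, 7, 10]
append arr[0]+arr[5] = 5+7 = 12 → [5, 2, 5, 9, 6, 7, 10, 12]
pop() removes 12 → [5, 2, 5, 9, 6, 7, 10]
insert 5 at 0 → [5, 5, 2, 5, 9, 6, 7, 10]
pop(3) removes 5 → [5, 5, 2, 9, 6, 7, 10]
arr[0]+arr[0] = 5+5 = 10

10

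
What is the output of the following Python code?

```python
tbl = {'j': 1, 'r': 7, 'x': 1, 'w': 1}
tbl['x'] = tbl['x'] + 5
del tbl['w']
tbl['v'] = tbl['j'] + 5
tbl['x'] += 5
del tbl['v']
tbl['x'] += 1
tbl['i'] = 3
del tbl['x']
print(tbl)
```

{'j': 1, 'r': 7, 'i': 3}

tbl['x'] = tbl['x']+5 = 6 → {'j': 1, 'r': 7, 'x': 6, 'w': 1}
del 'w' → {'j': 1, 'r': 7, 'x': 6}
tbl['v'] = tbl['j']+5 = 6 → {'j': 1, 'r': 7, 'x': 6, 'v': 6}
tbl['x'] = 6+5 = 11 → {'j': 1, 'r': 7, 'x': 11, 'v': 6}
del 'v' → {'j': 1, 'r': 7, 'x': 11}
tbl['x'] = 11+1 = 12 → {'j': 1, 'r': 7, 'x': 12}
tbl['i'] = 3 → {'j': 1, 'r': 7, 'x': 12, 'i': 3}
del 'x' → {'j': 1, 'r': 7, 'i': 3}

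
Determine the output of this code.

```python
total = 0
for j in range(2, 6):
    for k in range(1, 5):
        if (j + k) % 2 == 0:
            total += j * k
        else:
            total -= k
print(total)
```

48

j=2,k=1: odd sum, total = 0-1 = -1
j=2,k=2: even sum, total = (-1)+4 = 3
j=2,k=3: odd sum, total = 3-3 = 0
j=2,k=4: even sum, total = 0+8 = 8
j=3,k=1: even sum, total = 8+3 = 11
j=3,k=2: odd sum, total = 11-2 = 9
j=3,k=3: even sum, total = 9+9 = 18
j=3,k=4: odd sum, total = 18-4 = 14
j=4,k=1: odd sum, total = 14-1 = 13
j=4,k=2: even sum, total = 13+8 = 21
j=4,k=3: odd sum, total = 21-3 = 18
j=4,k=4: even sum, total = 18+16 = 34
j=5,k=1: even sum, total = 34+5 = 39
j=5,k=2: odd sum, total = 39-2 = 37
j=5,k=3: even sum, total = 37+15 = 52
j=5,k=4: odd sum, total = 52-4 = 48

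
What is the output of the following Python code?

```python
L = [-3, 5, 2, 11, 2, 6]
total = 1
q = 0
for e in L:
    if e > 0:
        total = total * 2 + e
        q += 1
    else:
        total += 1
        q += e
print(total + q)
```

216

e=-3: not >0, total = 1+1 = 2; q=-3
e=5: >0, total = 2*2+5 = 9; q=-2
e=2: >0, total = 9*2+2 = 20; q=-1
e=11: >0, total = 20*2+11 = 51; q=0
e=2: >0, total = 51*2+2 = 104; q=1
e=6: >0, total = 104*2+6 = 214; q=2
total+q = 214+2 = 216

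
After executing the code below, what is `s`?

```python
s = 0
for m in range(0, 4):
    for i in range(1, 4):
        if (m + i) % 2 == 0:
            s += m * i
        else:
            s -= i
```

m=0,i=1: odd sum, s = 0-1 = -1
m=0,i=2: even sum, s = (-1)+0 = -1
m=0,i=3: odd sum, s = (-1)-3 = -4
m=1,i=1: even sum, s = (-4)+1 = -3
m=1,i=2: odd sum, s = (-3)-2 = -5
m=1,i=3: even sum, s = (-5)+3 = -2
m=2,i=1: odd sum, s = (-2)-1 = -3
m=2,i=2: even sum, s = (-3)+4 = 1
m=2,i=3: odd sum, s = 1-3 = -2
m=3,i=1: even sum, s = (-2)+3 = 1
m=3,i=2: odd sum, s = 1-2 = -1
m=3,i=3: even sum, s = (-1)+9 = 8

8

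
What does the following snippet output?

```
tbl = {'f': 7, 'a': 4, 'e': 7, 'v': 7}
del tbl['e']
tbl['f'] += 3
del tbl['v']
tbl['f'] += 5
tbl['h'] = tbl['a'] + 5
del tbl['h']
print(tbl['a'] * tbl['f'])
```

60

del 'e' → {'f': 7, 'a': 4, 'v': 7}
tbl['f'] = 7+3 = 10 → {'f': 10, 'a': 4, 'v': 7}
del 'v' → {'f': 10, 'a': 4}
tbl['f'] = 10+5 = 15 → {'f': 15, 'a': 4}
tbl['h'] = tbl['a']+5 = 9 → {'f': 15, 'a': 4, 'h': 9}
del 'h' → {'f': 15, 'a': 4}
tbl['a']*tbl['f'] = 4*15 = 60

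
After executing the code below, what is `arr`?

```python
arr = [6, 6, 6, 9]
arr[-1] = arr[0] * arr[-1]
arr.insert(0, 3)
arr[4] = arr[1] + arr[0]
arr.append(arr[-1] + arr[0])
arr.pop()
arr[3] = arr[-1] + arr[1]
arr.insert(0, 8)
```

arr[-1] = arr[0]*arr[-1] = 6*9 = 54 → [6, 6, 6, 54]
insert 3 at 0 → [3, 6, 6, 6, 54]
arr[4] = arr[1]+arr[0] = 6+3 = 9 → [3, 6, 6, 6, 9]
append arr[-1]+arr[0] = 9+3 = 12 → [3, 6, 6, 6, 9, 12]
pop() removes 12 → [3, 6, 6, 6, 9]
arr[3] = arr[-1]+arr[1] = 9+6 = 15 → [3, 6, 6, 15, 9]
insert 8 at 0 → [8, 3, 6, 6, 15, 9]

[8, 3, 6, 6, 15, 9]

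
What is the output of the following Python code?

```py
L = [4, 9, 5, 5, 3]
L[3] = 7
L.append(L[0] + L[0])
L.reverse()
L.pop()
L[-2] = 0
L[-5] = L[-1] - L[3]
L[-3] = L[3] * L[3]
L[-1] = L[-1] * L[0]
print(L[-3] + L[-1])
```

L[3] = 7 → [4, 9, 5, 7, 3]
append L[0]+L[0] = 4+4 = 8 → [4, 9, 5, 7, 3, 8]
reverse → [8, 3, 7, 5, 9, 4]
pop() removes 4 → [8, 3, 7, 5, 9]
L[-2] = 0 → [8, 3, 7, 0, 9]
L[-5] = L[-1]-L[3] = 9-0 = 9 → [9, 3, 7, 0, 9]
L[-3] = L[3]*L[3] = 0*0 = 0 → [9, 3, 0, 0, 9]
L[-1] = L[-1]*L[0] = 9*9 = 81 → [9, 3, 0, 0, 81]
L[-3]+L[-1] = 0+81 = 81

81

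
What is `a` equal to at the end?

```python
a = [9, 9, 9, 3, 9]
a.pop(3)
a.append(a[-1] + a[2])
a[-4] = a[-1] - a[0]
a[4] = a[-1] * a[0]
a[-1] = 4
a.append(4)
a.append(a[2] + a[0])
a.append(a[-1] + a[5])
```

pop(3) removes 3 → [9, 9, 9, 9]
append a[-1]+a[2] = 9+9 = 18 → [9, 9, 9, 9, 18]
a[-4] = a[-1]-a[0] = 18-9 = 9 → [9, 9, 9, 9, 18]
a[4] = a[-1]*a[0] = 18*9 = 162 → [9, 9, 9, 9, 162]
a[-1] = 4 → [9, 9, 9, 9, 4]
append 4 → [9, 9, 9, 9, 4, 4]
append a[2]+a[0] = 9+9 = 18 → [9, 9, 9, 9, 4, 4, 18]
append a[-1]+a[5] = 18+4 = 22 → [9, 9, 9, 9, 4, 4, 18, 22]

[9, 9, 9, 9, 4, 4, 18, 22]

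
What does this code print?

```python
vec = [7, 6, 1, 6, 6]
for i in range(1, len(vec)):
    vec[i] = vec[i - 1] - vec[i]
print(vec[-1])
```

i=1: vec[1] = 7-6 = 1 → [7, 1, 1, 6, 6]
i=2: vec[2] = 1-1 = 0 → [7, 1, 0, 6, 6]
i=3: vec[3] = 0-6 = -6 → [7, 1, 0, -6, 6]
i=4: vec[4] = (-6)-6 = -12 → [7, 1, 0, -6, -12]

-12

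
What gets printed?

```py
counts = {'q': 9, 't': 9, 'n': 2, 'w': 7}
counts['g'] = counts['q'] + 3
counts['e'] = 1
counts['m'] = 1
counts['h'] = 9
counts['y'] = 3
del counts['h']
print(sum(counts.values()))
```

44

counts['g'] = counts['q']+3 = 12 → {'q': 9, 't': 9, 'n': 2, 'w': 7, 'g': 12}
counts['e'] = 1 → {'q': 9, 't': 9, 'n': 2, 'w': 7, 'g': 12, 'e': 1}
counts['m'] = 1 → {'q': 9, 't': 9, 'n': 2, 'w': 7, 'g': 12, 'e': 1, 'm': 1}
counts['h'] = 9 → {'q': 9, 't': 9, 'n': 2, 'w': 7, 'g': 12, 'e': 1, 'm': 1, 'h': 9}
counts['y'] = 3 → {'q': 9, 't': 9, 'n': 2, 'w': 7, 'g': 12, 'e': 1, 'm': 1, 'h': 9, 'y': 3}
del 'h' → {'q': 9, 't': 9, 'n': 2, 'w': 7, 'g': 12, 'e': 1, 'm': 1, 'y': 3}
sum of values = 44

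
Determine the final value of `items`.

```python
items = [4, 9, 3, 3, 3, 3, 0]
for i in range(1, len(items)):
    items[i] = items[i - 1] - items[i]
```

[4, -5, -8, -11, -14, -17, -17]

i=1: items[1] = 4-9 = -5 → [4, -5, 3, 3, 3, 3, 0]
i=2: items[2] = (-5)-3 = -8 → [4, -5, -8, 3, 3, 3, 0]
i=3: items[3] = (-8)-3 = -11 → [4, -5, -8, -11, 3, 3, 0]
i=4: items[4] = (-11)-3 = -14 → [4, -5, -8, -11, -14, 3, 0]
i=5: items[5] = (-14)-3 = -17 → [4, -5, -8, -11, -14, -17, 0]
i=6: items[6] = (-17)-0 = -17 → [4, -5, -8, -11, -14, -17, -17]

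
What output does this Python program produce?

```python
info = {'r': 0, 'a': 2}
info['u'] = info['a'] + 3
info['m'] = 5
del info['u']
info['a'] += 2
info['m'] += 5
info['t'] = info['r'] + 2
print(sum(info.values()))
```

info['u'] = info['a']+3 = 5 → {'r': 0, 'a': 2, 'u': 5}
info['m'] = 5 → {'r': 0, 'a': 2, 'u': 5, 'm': 5}
del 'u' → {'r': 0, 'a': 2, 'm': 5}
info['a'] = 2+2 = 4 → {'r': 0, 'a': 4, 'm': 5}
info['m'] = 5+5 = 10 → {'r': 0, 'a': 4, 'm': 10}
info['t'] = info['r']+2 = 2 → {'r': 0, 'a': 4, 'm': 10, 't': 2}
sum of values = 16

16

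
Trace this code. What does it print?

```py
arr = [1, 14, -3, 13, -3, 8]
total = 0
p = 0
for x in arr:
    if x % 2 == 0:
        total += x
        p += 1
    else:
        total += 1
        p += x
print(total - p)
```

16

x=1: not even, total = 0+1 = 1; p=1
x=14: even, total = 1+14 = 15; p=2
x=-3: not even, total = 15+1 = 16; p=-1
x=13: not even, total = 16+1 = 17; p=12
x=-3: not even, total = 17+1 = 18; p=9
x=8: even, total = 18+8 = 26; p=10
total-p = 26-10 = 16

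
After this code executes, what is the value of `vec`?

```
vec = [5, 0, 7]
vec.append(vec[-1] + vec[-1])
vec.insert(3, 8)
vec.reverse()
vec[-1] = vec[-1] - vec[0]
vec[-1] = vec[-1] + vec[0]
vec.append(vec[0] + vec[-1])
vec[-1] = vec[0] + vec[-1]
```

append vec[-1]+vec[-1] = 7+7 = 14 → [5, 0, 7, 14]
insert 8 at 3 → [5, 0, 7, 8, 14]
reverse → [14, 8, 7, 0, 5]
vec[-1] = vec[-1]-vec[0] = 5-14 = -9 → [14, 8, 7, 0, -9]
vec[-1] = vec[-1]+vec[0] = (-9)+14 = 5 → [14, 8, 7, 0, 5]
append vec[0]+vec[-1] = 14+5 = 19 → [14, 8, 7, 0, 5, 19]
vec[-1] = vec[0]+vec[-1] = 14+19 = 33 → [14, 8, 7, 0, 5, 33]

[14, 8, 7, 0, 5, 33]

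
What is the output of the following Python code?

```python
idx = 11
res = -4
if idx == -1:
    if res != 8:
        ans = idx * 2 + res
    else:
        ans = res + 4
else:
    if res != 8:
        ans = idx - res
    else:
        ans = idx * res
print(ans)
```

idx=11, res=-4
idx == -1 is False; res != 8 is True
→ ans = idx - res = 15

15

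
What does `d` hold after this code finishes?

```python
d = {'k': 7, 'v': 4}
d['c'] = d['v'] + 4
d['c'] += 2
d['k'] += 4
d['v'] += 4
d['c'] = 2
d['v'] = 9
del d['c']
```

{'k': 11, 'v': 9}

d['c'] = d['v']+4 = 8 → {'k': 7, 'v': 4, 'c': 8}
d['c'] = 8+2 = 10 → {'k': 7, 'v': 4, 'c': 10}
d['k'] = 7+4 = 11 → {'k': 11, 'v': 4, 'c': 10}
d['v'] = 4+4 = 8 → {'k': 11, 'v': 8, 'c': 10}
d['c'] = 2 → {'k': 11, 'v': 8, 'c': 2}
d['v'] = 9 → {'k': 11, 'v': 9, 'c': 2}
del 'c' → {'k': 11, 'v': 9}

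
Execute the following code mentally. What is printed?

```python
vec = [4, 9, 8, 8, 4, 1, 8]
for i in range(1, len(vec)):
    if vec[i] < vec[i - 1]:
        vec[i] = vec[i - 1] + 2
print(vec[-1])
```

19

i=1: 9>=4, unchanged → [4, 9, 8, 8, 4, 1, 8]
i=2: 8<9, vec[2] = 9+2 = 11 → [4, 9, 11, 8, 4, 1, 8]
i=3: 8<11, vec[3] = 11+2 = 13 → [4, 9, 11, 13, 4, 1, 8]
i=4: 4<13, vec[4] = 13+2 = 15 → [4, 9, 11, 13, 15, 1, 8]
i=5: 1<15, vec[5] = 15+2 = 17 → [4, 9, 11, 13, 15, 17, 8]
i=6: 8<17, vec[6] = 17+2 = 19 → [4, 9, 11, 13, 15, 17, 19]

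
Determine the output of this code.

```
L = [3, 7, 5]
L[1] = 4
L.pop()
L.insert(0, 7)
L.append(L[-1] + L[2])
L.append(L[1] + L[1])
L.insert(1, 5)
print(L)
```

L[1] = 4 → [3, 4, 5]
pop() removes 5 → [3, 4]
insert 7 at 0 → [7, 3, 4]
append L[-1]+L[2] = 4+4 = 8 → [7, 3, 4, 8]
append L[1]+L[1] = 3+3 = 6 → [7, 3, 4, 8, 6]
insert 5 at 1 → [7, 5, 3, 4, 8, 6]

[7, 5, 3, 4, 8, 6]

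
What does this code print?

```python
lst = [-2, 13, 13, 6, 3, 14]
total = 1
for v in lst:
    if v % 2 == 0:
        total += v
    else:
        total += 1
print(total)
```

22

v=-2: even, total = 1+(-2) = -1
v=13: not even, total = (-1)+1 = 0
v=13: not even, total = 0+1 = 1
v=6: even, total = 1+6 = 7
v=3: not even, total = 7+1 = 8
v=14: even, total = 8+14 = 22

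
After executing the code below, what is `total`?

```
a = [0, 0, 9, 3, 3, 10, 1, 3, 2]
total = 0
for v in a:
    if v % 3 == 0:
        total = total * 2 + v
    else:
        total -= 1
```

v=0: %3==0, total = 0*2+0 = 0
v=0: %3==0, total = 0*2+0 = 0
v=9: %3==0, total = 0*2+9 = 9
v=3: %3==0, total = 9*2+3 = 21
v=3: %3==0, total = 21*2+3 = 45
v=10: not %3==0, total = 45-1 = 44
v=1: not %3==0, total = 44-1 = 43
v=3: %3==0, total = 43*2+3 = 89
v=2: not %3==0, total = 89-1 = 88

88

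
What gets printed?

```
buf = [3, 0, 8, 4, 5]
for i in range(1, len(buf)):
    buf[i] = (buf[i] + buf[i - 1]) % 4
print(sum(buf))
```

12

i=1: buf[1] = (0+3)%4 = 3 → [3, 3, 8, 4, 5]
i=2: buf[2] = (8+3)%4 = 3 → [3, 3, 3, 4, 5]
i=3: buf[3] = (4+3)%4 = 3 → [3, 3, 3, 3, 5]
i=4: buf[4] = (5+3)%4 = 0 → [3, 3, 3, 3, 0]
sum = 12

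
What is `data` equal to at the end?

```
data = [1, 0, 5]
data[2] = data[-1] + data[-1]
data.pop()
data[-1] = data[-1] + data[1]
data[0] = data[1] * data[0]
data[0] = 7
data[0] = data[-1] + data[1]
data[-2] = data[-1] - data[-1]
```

data[2] = data[-1]+data[-1] = 5+5 = 10 → [1, 0, 10]
pop() removes 10 → [1, 0]
data[-1] = data[-1]+data[1] = 0+0 = 0 → [1, 0]
data[0] = data[1]*data[0] = 0*1 = 0 → [0, 0]
data[0] = 7 → [7, 0]
data[0] = data[-1]+data[1] = 0+0 = 0 → [0, 0]
data[-2] = data[-1]-data[-1] = 0-0 = 0 → [0, 0]

[0, 0]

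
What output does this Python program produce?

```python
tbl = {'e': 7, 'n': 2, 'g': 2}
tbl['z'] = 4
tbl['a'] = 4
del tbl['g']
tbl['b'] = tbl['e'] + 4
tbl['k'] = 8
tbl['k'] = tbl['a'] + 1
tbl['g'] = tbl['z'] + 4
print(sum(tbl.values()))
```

tbl['z'] = 4 → {'e': 7, 'n': 2, 'g': 2, 'z': 4}
tbl['a'] = 4 → {'e': 7, 'n': 2, 'g': 2, 'z': 4, 'a': 4}
del 'g' → {'e': 7, 'n': 2, 'z': 4, 'a': 4}
tbl['b'] = tbl['e']+4 = 11 → {'e': 7, 'n': 2, 'z': 4, 'a': 4, 'b': 11}
tbl['k'] = 8 → {'e': 7, 'n': 2, 'z': 4, 'a': 4, 'b': 11, 'k': 8}
tbl['k'] = tbl['a']+1 = 5 → {'e': 7, 'n': 2, 'z': 4, 'a': 4, 'b': 11, 'k': 5}
tbl['g'] = tbl['z']+4 = 8 → {'e': 7, 'n': 2, 'z': 4, 'a': 4, 'b': 11, 'k': 5, 'g': 8}
sum of values = 41

41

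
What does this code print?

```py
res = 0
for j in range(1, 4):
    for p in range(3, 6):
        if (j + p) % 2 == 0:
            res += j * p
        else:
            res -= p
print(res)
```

j=1,p=3: even sum, res = 0+3 = 3
j=1,p=4: odd sum, res = 3-4 = -1
j=1,p=5: even sum, res = (-1)+5 = 4
j=2,p=3: odd sum, res = 4-3 = 1
j=2,p=4: even sum, res = 1+8 = 9
j=2,p=5: odd sum, res = 9-5 = 4
j=3,p=3: even sum, res = 4+9 = 13
j=3,p=4: odd sum, res = 13-4 = 9
j=3,p=5: even sum, res = 9+15 = 24

24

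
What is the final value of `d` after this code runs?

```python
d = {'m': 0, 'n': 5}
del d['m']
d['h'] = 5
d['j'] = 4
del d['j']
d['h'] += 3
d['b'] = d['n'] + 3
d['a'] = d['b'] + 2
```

del 'm' → {'n': 5}
d['h'] = 5 → {'n': 5, 'h': 5}
d['j'] = 4 → {'n': 5, 'h': 5, 'j': 4}
del 'j' → {'n': 5, 'h': 5}
d['h'] = 5+3 = 8 → {'n': 5, 'h': 8}
d['b'] = d['n']+3 = 8 → {'n': 5, 'h': 8, 'b': 8}
d['a'] = d['b']+2 = 10 → {'n': 5, 'h': 8, 'b': 8, 'a': 10}

{'n': 5, 'h': 8, 'b': 8, 'a': 10}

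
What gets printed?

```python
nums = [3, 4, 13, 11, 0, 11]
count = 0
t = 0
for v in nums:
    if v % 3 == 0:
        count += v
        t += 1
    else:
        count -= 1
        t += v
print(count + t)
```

v=3: %3==0, count = 0+3 = 3; t=1
v=4: not %3==0, count = 3-1 = 2; t=5
v=13: not %3==0, count = 2-1 = 1; t=18
v=11: not %3==0, count = 1-1 = 0; t=29
v=0: %3==0, count = 0+0 = 0; t=30
v=11: not %3==0, count = 0-1 = -1; t=41
count+t = (-1)+41 = 40

40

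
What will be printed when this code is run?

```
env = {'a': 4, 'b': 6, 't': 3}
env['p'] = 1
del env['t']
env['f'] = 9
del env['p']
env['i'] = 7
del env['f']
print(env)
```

env['p'] = 1 → {'a': 4, 'b': 6, 't': 3, 'p': 1}
del 't' → {'a': 4, 'b': 6, 'p': 1}
env['f'] = 9 → {'a': 4, 'b': 6, 'p': 1, 'f': 9}
del 'p' → {'a': 4, 'b': 6, 'f': 9}
env['i'] = 7 → {'a': 4, 'b': 6, 'f': 9, 'i': 7}
del 'f' → {'a': 4, 'b': 6, 'i': 7}

{'a': 4, 'b': 6, 'i': 7}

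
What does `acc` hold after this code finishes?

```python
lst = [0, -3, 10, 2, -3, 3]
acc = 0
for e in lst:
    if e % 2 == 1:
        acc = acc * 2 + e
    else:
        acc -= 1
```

-31

e=0: not odd, acc = 0-1 = -1
e=-3: odd, acc = (-1)*2+(-3) = -5
e=10: not odd, acc = (-5)-1 = -6
e=2: not odd, acc = (-6)-1 = -7
e=-3: odd, acc = (-7)*2+(-3) = -17
e=3: odd, acc = (-17)*2+3 = -31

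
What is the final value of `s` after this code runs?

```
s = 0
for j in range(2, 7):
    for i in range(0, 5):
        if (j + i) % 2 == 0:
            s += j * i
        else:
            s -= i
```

80

j=2,i=0: even sum, s = 0+0 = 0
j=2,i=1: odd sum, s = 0-1 = -1
j=2,i=2: even sum, s = (-1)+4 = 3
j=2,i=3: odd sum, s = 3-3 = 0
j=2,i=4: even sum, s = 0+8 = 8
j=3,i=0: odd sum, s = 8-0 = 8
j=3,i=1: even sum, s = 8+3 = 11
j=3,i=2: odd sum, s = 11-2 = 9
j=3,i=3: even sum, s = 9+9 = 18
j=3,i=4: odd sum, s = 18-4 = 14
j=4,i=0: even sum, s = 14+0 = 14
j=4,i=1: odd sum, s = 14-1 = 13
j=4,i=2: even sum, s = 13+8 = 21
j=4,i=3: odd sum, s = 21-3 = 18
j=4,i=4: even sum, s = 18+16 = 34
j=5,i=0: odd sum, s = 34-0 = 34
j=5,i=1: even sum, s = 34+5 = 39
j=5,i=2: odd sum, s = 39-2 = 37
j=5,i=3: even sum, s = 37+15 = 52
j=5,i=4: odd sum, s = 52-4 = 48
j=6,i=0: even sum, s = 48+0 = 48
j=6,i=1: odd sum, s = 48-1 = 47
j=6,i=2: even sum, s = 47+12 = 59
j=6,i=3: odd sum, s = 59-3 = 56
j=6,i=4: even sum, s = 56+24 = 80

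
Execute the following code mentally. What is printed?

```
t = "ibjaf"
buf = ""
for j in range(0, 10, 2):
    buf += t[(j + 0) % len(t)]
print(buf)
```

ijfba

j=0: add t[0]='i' → 'i'
j=2: add t[2]='j' → 'ij'
j=4: add t[4]='f' → 'ijf'
j=6: add t[1]='b' → 'ijfb'
j=8: add t[3]='a' → 'ijfba'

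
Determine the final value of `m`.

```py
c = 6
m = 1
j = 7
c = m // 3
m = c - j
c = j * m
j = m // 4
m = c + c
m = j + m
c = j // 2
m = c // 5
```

-1

c = 1//3 = 0
m = 0-7 = -7
c = 7*(-7) = -49
j = (-7)//4 = -2
m = (-49)+(-49) = -98
m = (-2)+(-98) = -100
c = (-2)//2 = -1
m = (-1)//5 = -1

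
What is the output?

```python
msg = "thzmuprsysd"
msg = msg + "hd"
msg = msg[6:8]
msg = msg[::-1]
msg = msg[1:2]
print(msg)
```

r

+ 'hd' → 'thzmuprsysdhd'
slice [6:8] → 'rs'
reverse → 'sr'
slice [1:2] → 'r'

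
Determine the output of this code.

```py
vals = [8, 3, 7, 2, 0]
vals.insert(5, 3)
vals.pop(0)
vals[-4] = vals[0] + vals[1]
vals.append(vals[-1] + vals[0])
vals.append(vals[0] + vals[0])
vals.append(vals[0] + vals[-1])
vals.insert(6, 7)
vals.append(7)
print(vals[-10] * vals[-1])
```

insert 3 at 5 → [8, 3, 7, 2, 0, 3]
pop(0) removes 8 → [3, 7, 2, 0, 3]
vals[-4] = vals[0]+vals[1] = 3+7 = 10 → [3, 10, 2, 0, 3]
append vals[-1]+vals[0] = 3+3 = 6 → [3, 10, 2, 0, 3, 6]
append vals[0]+vals[0] = 3+3 = 6 → [3, 10, 2, 0, 3, 6, 6]
append vals[0]+vals[-1] = 3+6 = 9 → [3, 10, 2, 0, 3, 6, 6, 9]
insert 7 at 6 → [3, 10, 2, 0, 3, 6, 7, 6, 9]
append 7 → [3, 10, 2, 0, 3, 6, 7, 6, 9, 7]
vals[-10]*vals[-1] = 3*7 = 21

21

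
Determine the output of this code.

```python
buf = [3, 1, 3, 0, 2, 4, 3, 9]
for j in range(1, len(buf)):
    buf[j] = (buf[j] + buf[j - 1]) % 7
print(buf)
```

j=1: buf[1] = (1+3)%7 = 4 → [3, 4, 3, 0, 2, 4, 3, 9]
j=2: buf[2] = (3+4)%7 = 0 → [3, 4, 0, 0, 2, 4, 3, 9]
j=3: buf[3] = (0+0)%7 = 0 → [3, 4, 0, 0, 2, 4, 3, 9]
j=4: buf[4] = (2+0)%7 = 2 → [3, 4, 0, 0, 2, 4, 3, 9]
j=5: buf[5] = (4+2)%7 = 6 → [3, 4, 0, 0, 2, 6, 3, 9]
j=6: buf[6] = (3+6)%7 = 2 → [3, 4, 0, 0, 2, 6, 2, 9]
j=7: buf[7] = (9+2)%7 = 4 → [3, 4, 0, 0, 2, 6, 2, 4]

[3, 4, 0, 0, 2, 6, 2, 4]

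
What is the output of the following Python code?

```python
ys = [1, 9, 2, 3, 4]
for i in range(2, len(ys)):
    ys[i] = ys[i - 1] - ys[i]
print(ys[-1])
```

i=2: ys[2] = 9-2 = 7 → [1, 9, 7, 3, 4]
i=3: ys[3] = 7-3 = 4 → [1, 9, 7, 4, 4]
i=4: ys[4] = 4-4 = 0 → [1, 9, 7, 4, 0]

0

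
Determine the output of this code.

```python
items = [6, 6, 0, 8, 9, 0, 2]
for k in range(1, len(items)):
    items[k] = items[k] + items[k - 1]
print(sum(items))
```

k=1: items[1] = 6+6 = 12 → [6, 12, 0, 8, 9, 0, 2]
k=2: items[2] = 0+12 = 12 → [6, 12, 12, 8, 9, 0, 2]
k=3: items[3] = 8+12 = 20 → [6, 12, 12, 20, 9, 0, 2]
k=4: items[4] = 9+20 = 29 → [6, 12, 12, 20, 29, 0, 2]
k=5: items[5] = 0+29 = 29 → [6, 12, 12, 20, 29, 29, 2]
k=6: items[6] = 2+29 = 31 → [6, 12, 12, 20, 29, 29, 31]
sum = 139

139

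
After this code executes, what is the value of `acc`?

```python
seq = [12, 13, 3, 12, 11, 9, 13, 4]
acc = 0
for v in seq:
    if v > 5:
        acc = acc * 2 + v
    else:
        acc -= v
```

v=12: >5, acc = 0*2+12 = 12
v=13: >5, acc = 12*2+13 = 37
v=3: not >5, acc = 37-3 = 34
v=12: >5, acc = 34*2+12 = 80
v=11: >5, acc = 80*2+11 = 171
v=9: >5, acc = 171*2+9 = 351
v=13: >5, acc = 351*2+13 = 715
v=4: not >5, acc = 715-4 = 711

711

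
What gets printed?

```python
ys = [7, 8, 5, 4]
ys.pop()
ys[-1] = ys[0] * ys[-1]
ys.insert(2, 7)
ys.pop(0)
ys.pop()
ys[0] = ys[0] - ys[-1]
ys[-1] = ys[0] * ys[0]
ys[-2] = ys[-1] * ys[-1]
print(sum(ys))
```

pop() removes 4 → [7, 8, 5]
ys[-1] = ys[0]*ys[-1] = 7*5 = 35 → [7, 8, 35]
insert 7 at 2 → [7, 8, 7, 35]
pop(0) removes 7 → [8, 7, 35]
pop() removes 35 → [8, 7]
ys[0] = ys[0]-ys[-1] = 8-7 = 1 → [1, 7]
ys[-1] = ys[0]*ys[0] = 1*1 = 1 → [1, 1]
ys[-2] = ys[-1]*ys[-1] = 1*1 = 1 → [1, 1]
sum = 2

2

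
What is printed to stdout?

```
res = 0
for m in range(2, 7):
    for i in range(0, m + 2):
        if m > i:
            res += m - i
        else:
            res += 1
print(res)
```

65

m=2,i=0: 2>0, res = 0+2 = 2
m=2,i=1: 2>1, res = 2+1 = 3
m=2,i=2: not 2>2, res = 3+1 = 4
m=2,i=3: not 2>3, res = 4+1 = 5
m=3,i=0: 3>0, res = 5+3 = 8
m=3,i=1: 3>1, res = 8+2 = 10
m=3,i=2: 3>2, res = 10+1 = 11
m=3,i=3: not 3>3, res = 11+1 = 12
m=3,i=4: not 3>4, res = 12+1 = 13
m=4,i=0: 4>0, res = 13+4 = 17
m=4,i=1: 4>1, res = 17+3 = 20
m=4,i=2: 4>2, res = 20+2 = 22
m=4,i=3: 4>3, res = 22+1 = 23
m=4,i=4: not 4>4, res = 23+1 = 24
m=4,i=5: not 4>5, res = 24+1 = 25
m=5,i=0: 5>0, res = 25+5 = 30
m=5,i=1: 5>1, res = 30+4 = 34
m=5,i=2: 5>2, res = 34+3 = 37
m=5,i=3: 5>3, res = 37+2 = 39
m=5,i=4: 5>4, res = 39+1 = 40
m=5,i=5: not 5>5, res = 40+1 = 41
m=5,i=6: not 5>6, res = 41+1 = 42
m=6,i=0: 6>0, res = 42+6 = 48
m=6,i=1: 6>1, res = 48+5 = 53
m=6,i=2: 6>2, res = 53+4 = 57
m=6,i=3: 6>3, res = 57+3 = 60
m=6,i=4: 6>4, res = 60+2 = 62
m=6,i=5: 6>5, res = 62+1 = 63
m=6,i=6: not 6>6, res = 63+1 = 64
m=6,i=7: not 6>7, res = 64+1 = 65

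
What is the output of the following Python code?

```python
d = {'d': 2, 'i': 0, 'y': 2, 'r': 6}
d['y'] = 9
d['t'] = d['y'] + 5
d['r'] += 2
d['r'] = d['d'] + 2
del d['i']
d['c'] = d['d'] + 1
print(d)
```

{'d': 2, 'y': 9, 'r': 4, 't': 14, 'c': 3}

d['y'] = 9 → {'d': 2, 'i': 0, 'y': 9, 'r': 6}
d['t'] = d['y']+5 = 14 → {'d': 2, 'i': 0, 'y': 9, 'r': 6, 't': 14}
d['r'] = 6+2 = 8 → {'d': 2, 'i': 0, 'y': 9, 'r': 8, 't': 14}
d['r'] = d['d']+2 = 4 → {'d': 2, 'i': 0, 'y': 9, 'r': 4, 't': 14}
del 'i' → {'d': 2, 'y': 9, 'r': 4, 't': 14}
d['c'] = d['d']+1 = 3 → {'d': 2, 'y': 9, 'r': 4, 't': 14, 'c': 3}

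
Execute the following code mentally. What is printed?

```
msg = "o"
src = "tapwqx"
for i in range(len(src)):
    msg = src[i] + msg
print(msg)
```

xqwpato

i=0: prepend 't' → 'to'
i=1: prepend 'a' → 'ato'
i=2: prepend 'p' → 'pato'
i=3: prepend 'w' → 'wpato'
i=4: prepend 'q' → 'qwpato'
i=5: prepend 'x' → 'xqwpato'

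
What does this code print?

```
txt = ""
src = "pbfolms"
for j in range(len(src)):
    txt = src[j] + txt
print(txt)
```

smlofbp

j=0: prepend 'p' → 'p'
j=1: prepend 'b' → 'bp'
j=2: prepend 'f' → 'fbp'
j=3: prepend 'o' → 'ofbp'
j=4: prepend 'l' → 'lofbp'
j=5: prepend 'm' → 'mlofbp'
j=6: prepend 's' → 'smlofbp'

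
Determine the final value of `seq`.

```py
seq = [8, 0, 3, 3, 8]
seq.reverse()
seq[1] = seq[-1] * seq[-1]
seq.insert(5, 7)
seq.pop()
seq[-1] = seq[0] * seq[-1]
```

[8, 64, 3, 0, 64]

reverse → [8, 3, 3, 0, 8]
seq[1] = seq[-1]*seq[-1] = 8*8 = 64 → [8, 64, 3, 0, 8]
insert 7 at 5 → [8, 64, 3, 0, 8, 7]
pop() removes 7 → [8, 64, 3, 0, 8]
seq[-1] = seq[0]*seq[-1] = 8*8 = 64 → [8, 64, 3, 0, 64]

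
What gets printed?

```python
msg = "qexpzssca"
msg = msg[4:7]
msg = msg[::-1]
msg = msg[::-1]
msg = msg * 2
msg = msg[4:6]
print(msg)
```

ss

slice [4:7] → 'zss'
reverse → 'ssz'
reverse → 'zss'
repeat ×2 → 'zsszss'
slice [4:6] → 'ss'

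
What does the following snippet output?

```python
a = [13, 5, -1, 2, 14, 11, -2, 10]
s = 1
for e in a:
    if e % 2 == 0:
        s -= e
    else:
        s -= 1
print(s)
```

e=13: not even, s = 1-1 = 0
e=5: not even, s = 0-1 = -1
e=-1: not even, s = (-1)-1 = -2
e=2: even, s = (-2)-2 = -4
e=14: even, s = (-4)-14 = -18
e=11: not even, s = (-18)-1 = -19
e=-2: even, s = (-19)-(-2) = -17
e=10: even, s = (-17)-10 = -27

-27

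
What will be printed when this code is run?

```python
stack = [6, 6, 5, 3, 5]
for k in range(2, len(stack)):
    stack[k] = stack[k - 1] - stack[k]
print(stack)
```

[6, 6, 1, -2, -7]

k=2: stack[2] = 6-5 = 1 → [6, 6, 1, 3, 5]
k=3: stack[3] = 1-3 = -2 → [6, 6, 1, -2, 5]
k=4: stack[4] = (-2)-5 = -7 → [6, 6, 1, -2, -7]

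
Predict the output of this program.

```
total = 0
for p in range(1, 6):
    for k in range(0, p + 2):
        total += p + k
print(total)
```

140

p=1,k=0: total = 0+1 = 1
p=1,k=1: total = 1+2 = 3
p=1,k=2: total = 3+3 = 6
p=2,k=0: total = 6+2 = 8
p=2,k=1: total = 8+3 = 11
p=2,k=2: total = 11+4 = 15
p=2,k=3: total = 15+5 = 20
p=3,k=0: total = 20+3 = 23
p=3,k=1: total = 23+4 = 27
p=3,k=2: total = 27+5 = 32
p=3,k=3: total = 32+6 = 38
p=3,k=4: total = 38+7 = 45
p=4,k=0: total = 45+4 = 49
p=4,k=1: total = 49+5 = 54
p=4,k=2: total = 54+6 = 60
p=4,k=3: total = 60+7 = 67
p=4,k=4: total = 67+8 = 75
p=4,k=5: total = 75+9 = 84
p=5,k=0: total = 84+5 = 89
p=5,k=1: total = 89+6 = 95
p=5,k=2: total = 95+7 = 102
p=5,k=3: total = 102+8 = 110
p=5,k=4: total = 110+9 = 119
p=5,k=5: total = 119+10 = 129
p=5,k=6: total = 129+11 = 140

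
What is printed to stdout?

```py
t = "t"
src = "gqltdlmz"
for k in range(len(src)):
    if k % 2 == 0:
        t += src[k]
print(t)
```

tgldm

k=0: add 'g' → 'tg'
k=1: skip
k=2: add 'l' → 'tgl'
k=3: skip
k=4: add 'd' → 'tgld'
k=5: skip
k=6: add 'm' → 'tgldm'
k=7: skip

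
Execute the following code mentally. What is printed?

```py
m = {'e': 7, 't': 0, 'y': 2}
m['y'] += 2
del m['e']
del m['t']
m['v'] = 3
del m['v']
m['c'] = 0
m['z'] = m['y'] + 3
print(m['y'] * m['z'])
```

m['y'] = 2+2 = 4 → {'e': 7, 't': 0, 'y': 4}
del 'e' → {'t': 0, 'y': 4}
del 't' → {'y': 4}
m['v'] = 3 → {'y': 4, 'v': 3}
del 'v' → {'y': 4}
m['c'] = 0 → {'y': 4, 'c': 0}
m['z'] = m['y']+3 = 7 → {'y': 4, 'c': 0, 'z': 7}
m['y']*m['z'] = 4*7 = 28

28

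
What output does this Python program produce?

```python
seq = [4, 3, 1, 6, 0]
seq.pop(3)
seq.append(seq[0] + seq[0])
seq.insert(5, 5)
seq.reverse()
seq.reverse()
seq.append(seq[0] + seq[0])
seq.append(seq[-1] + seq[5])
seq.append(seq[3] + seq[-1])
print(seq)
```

[4, 3, 1, 0, 8, 5, 8, 13, 13]

pop(3) removes 6 → [4, 3, 1, 0]
append seq[0]+seq[0] = 4+4 = 8 → [4, 3, 1, 0, 8]
insert 5 at 5 → [4, 3, 1, 0, 8, 5]
reverse → [5, 8, 0, 1, 3, 4]
reverse → [4, 3, 1, 0, 8, 5]
append seq[0]+seq[0] = 4+4 = 8 → [4, 3, 1, 0, 8, 5, 8]
append seq[-1]+seq[5] = 8+5 = 13 → [4, 3, 1, 0, 8, 5, 8, 13]
append seq[3]+seq[-1] = 0+13 = 13 → [4, 3, 1, 0, 8, 5, 8, 13, 13]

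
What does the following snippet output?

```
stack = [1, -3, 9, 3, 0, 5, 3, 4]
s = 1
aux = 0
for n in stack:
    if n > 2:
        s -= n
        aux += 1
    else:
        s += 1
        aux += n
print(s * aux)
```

n=1: not >2, s = 1+1 = 2; aux=1
n=-3: not >2, s = 2+1 = 3; aux=-2
n=9: >2, s = 3-9 = -6; aux=-1
n=3: >2, s = (-6)-3 = -9; aux=0
n=0: not >2, s = (-9)+1 = -8; aux=0
n=5: >2, s = (-8)-5 = -13; aux=1
n=3: >2, s = (-13)-3 = -16; aux=2
n=4: >2, s = (-16)-4 = -20; aux=3
s*aux = (-20)*3 = -60

-60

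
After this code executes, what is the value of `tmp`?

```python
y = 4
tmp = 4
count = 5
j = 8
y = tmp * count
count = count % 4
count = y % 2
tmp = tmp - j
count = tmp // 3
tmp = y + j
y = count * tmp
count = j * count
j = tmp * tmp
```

28

y = 4*5 = 20
count = 5%4 = 1
count = 20%2 = 0
tmp = 4-8 = -4
count = (-4)//3 = -2
tmp = 20+8 = 28
y = (-2)*28 = -56
count = 8*(-2) = -16
j = 28*28 = 784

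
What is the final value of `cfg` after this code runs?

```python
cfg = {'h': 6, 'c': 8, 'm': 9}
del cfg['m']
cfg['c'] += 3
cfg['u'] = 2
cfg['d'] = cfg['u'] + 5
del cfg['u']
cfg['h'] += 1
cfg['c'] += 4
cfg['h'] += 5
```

{'h': 12, 'c': 15, 'd': 7}

del 'm' → {'h': 6, 'c': 8}
cfg['c'] = 8+3 = 11 → {'h': 6, 'c': 11}
cfg['u'] = 2 → {'h': 6, 'c': 11, 'u': 2}
cfg['d'] = cfg['u']+5 = 7 → {'h': 6, 'c': 11, 'u': 2, 'd': 7}
del 'u' → {'h': 6, 'c': 11, 'd': 7}
cfg['h'] = 6+1 = 7 → {'h': 7, 'c': 11, 'd': 7}
cfg['c'] = 11+4 = 15 → {'h': 7, 'c': 15, 'd': 7}
cfg['h'] = 7+5 = 12 → {'h': 12, 'c': 15, 'd': 7}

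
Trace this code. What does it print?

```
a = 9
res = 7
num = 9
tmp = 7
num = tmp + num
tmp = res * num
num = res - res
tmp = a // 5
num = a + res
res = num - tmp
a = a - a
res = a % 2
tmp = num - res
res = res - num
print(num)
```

16

num = 7+9 = 16
tmp = 7*16 = 112
num = 7-7 = 0
tmp = 9//5 = 1
num = 9+7 = 16
res = 16-1 = 15
a = 9-9 = 0
res = 0%2 = 0
tmp = 16-0 = 16
res = 0-16 = -16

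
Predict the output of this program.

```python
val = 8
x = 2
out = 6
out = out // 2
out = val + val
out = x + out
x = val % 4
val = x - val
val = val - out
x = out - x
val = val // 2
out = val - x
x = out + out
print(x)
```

out = 6//2 = 3
out = 8+8 = 16
out = 2+16 = 18
x = 8%4 = 0
val = 0-8 = -8
val = (-8)-18 = -26
x = 18-0 = 18
val = (-26)//2 = -13
out = (-13)-18 = -31
x = (-31)+(-31) = -62

-62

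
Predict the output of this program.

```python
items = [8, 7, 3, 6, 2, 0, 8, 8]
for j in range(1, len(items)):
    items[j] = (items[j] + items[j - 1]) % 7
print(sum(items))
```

j=1: items[1] = (7+8)%7 = 1 → [8, 1, 3, 6, 2, 0, 8, 8]
j=2: items[2] = (3+1)%7 = 4 → [8, 1, 4, 6, 2, 0, 8, 8]
j=3: items[3] = (6+4)%7 = 3 → [8, 1, 4, 3, 2, 0, 8, 8]
j=4: items[4] = (2+3)%7 = 5 → [8, 1, 4, 3, 5, 0, 8, 8]
j=5: items[5] = (0+5)%7 = 5 → [8, 1, 4, 3, 5, 5, 8, 8]
j=6: items[6] = (8+5)%7 = 6 → [8, 1, 4, 3, 5, 5, 6, 8]
j=7: items[7] = (8+6)%7 = 0 → [8, 1, 4, 3, 5, 5, 6, 0]
sum = 32

32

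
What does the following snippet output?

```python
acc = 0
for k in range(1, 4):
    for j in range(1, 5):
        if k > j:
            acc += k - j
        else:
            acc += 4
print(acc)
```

k=1,j=1: not 1>1, acc = 0+4 = 4
k=1,j=2: not 1>2, acc = 4+4 = 8
k=1,j=3: not 1>3, acc = 8+4 = 12
k=1,j=4: not 1>4, acc = 12+4 = 16
k=2,j=1: 2>1, acc = 16+1 = 17
k=2,j=2: not 2>2, acc = 17+4 = 21
k=2,j=3: not 2>3, acc = 21+4 = 25
k=2,j=4: not 2>4, acc = 25+4 = 29
k=3,j=1: 3>1, acc = 29+2 = 31
k=3,j=2: 3>2, acc = 31+1 = 32
k=3,j=3: not 3>3, acc = 32+4 = 36
k=3,j=4: not 3>4, acc = 36+4 = 40

40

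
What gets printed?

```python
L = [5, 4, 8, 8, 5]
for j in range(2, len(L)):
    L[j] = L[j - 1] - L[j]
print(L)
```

[5, 4, -4, -12, -17]

j=2: L[2] = 4-8 = -4 → [5, 4, -4, 8, 5]
j=3: L[3] = (-4)-8 = -12 → [5, 4, -4, -12, 5]
j=4: L[4] = (-12)-5 = -17 → [5, 4, -4, -12, -17]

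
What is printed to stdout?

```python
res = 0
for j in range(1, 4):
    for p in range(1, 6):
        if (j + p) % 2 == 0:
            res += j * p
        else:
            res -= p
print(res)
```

j=1,p=1: even sum, res = 0+1 = 1
j=1,p=2: odd sum, res = 1-2 = -1
j=1,p=3: even sum, res = (-1)+3 = 2
j=1,p=4: odd sum, res = 2-4 = -2
j=1,p=5: even sum, res = (-2)+5 = 3
j=2,p=1: odd sum, res = 3-1 = 2
j=2,p=2: even sum, res = 2+4 = 6
j=2,p=3: odd sum, res = 6-3 = 3
j=2,p=4: even sum, res = 3+8 = 11
j=2,p=5: odd sum, res = 11-5 = 6
j=3,p=1: even sum, res = 6+3 = 9
j=3,p=2: odd sum, res = 9-2 = 7
j=3,p=3: even sum, res = 7+9 = 16
j=3,p=4: odd sum, res = 16-4 = 12
j=3,p=5: even sum, res = 12+15 = 27

27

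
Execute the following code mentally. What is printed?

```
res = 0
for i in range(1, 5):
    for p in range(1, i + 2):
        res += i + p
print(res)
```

i=1,p=1: res = 0+2 = 2
i=1,p=2: res = 2+3 = 5
i=2,p=1: res = 5+3 = 8
i=2,p=2: res = 8+4 = 12
i=2,p=3: res = 12+5 = 17
i=3,p=1: res = 17+4 = 21
i=3,p=2: res = 21+5 = 26
i=3,p=3: res = 26+6 = 32
i=3,p=4: res = 32+7 = 39
i=4,p=1: res = 39+5 = 44
i=4,p=2: res = 44+6 = 50
i=4,p=3: res = 50+7 = 57
i=4,p=4: res = 57+8 = 65
i=4,p=5: res = 65+9 = 74

74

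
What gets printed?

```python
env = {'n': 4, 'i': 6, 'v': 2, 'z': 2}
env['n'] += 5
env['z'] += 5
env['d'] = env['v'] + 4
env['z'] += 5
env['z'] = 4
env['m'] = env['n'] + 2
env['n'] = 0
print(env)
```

{'n': 0, 'i': 6, 'v': 2, 'z': 4, 'd': 6, 'm': 11}

env['n'] = 4+5 = 9 → {'n': 9, 'i': 6, 'v': 2, 'z': 2}
env['z'] = 2+5 = 7 → {'n': 9, 'i': 6, 'v': 2, 'z': 7}
env['d'] = env['v']+4 = 6 → {'n': 9, 'i': 6, 'v': 2, 'z': 7, 'd': 6}
env['z'] = 7+5 = 12 → {'n': 9, 'i': 6, 'v': 2, 'z': 12, 'd': 6}
env['z'] = 4 → {'n': 9, 'i': 6, 'v': 2, 'z': 4, 'd': 6}
env['m'] = env['n']+2 = 11 → {'n': 9, 'i': 6, 'v': 2, 'z': 4, 'd': 6, 'm': 11}
env['n'] = 0 → {'n': 0, 'i': 6, 'v': 2, 'z': 4, 'd': 6, 'm': 11}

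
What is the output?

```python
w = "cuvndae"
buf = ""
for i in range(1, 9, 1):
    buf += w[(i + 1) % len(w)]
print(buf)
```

vndaecuv

i=1: add w[2]='v' → 'v'
i=2: add w[3]='n' → 'vn'
i=3: add w[4]='d' → 'vnd'
i=4: add w[5]='a' → 'vnda'
i=5: add w[6]='e' → 'vndae'
i=6: add w[0]='c' → 'vndaec'
i=7: add w[1]='u' → 'vndaecu'
i=8: add w[2]='v' → 'vndaecuv'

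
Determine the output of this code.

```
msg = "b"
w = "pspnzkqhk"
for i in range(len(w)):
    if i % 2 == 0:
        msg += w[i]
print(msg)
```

i=0: add 'p' → 'bp'
i=1: skip
i=2: add 'p' → 'bpp'
i=3: skip
i=4: add 'z' → 'bppz'
i=5: skip
i=6: add 'q' → 'bppzq'
i=7: skip
i=8: add 'k' → 'bppzqk'

bppzqk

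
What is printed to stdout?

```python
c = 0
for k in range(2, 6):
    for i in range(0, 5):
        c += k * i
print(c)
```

k=2,i=0: c = 0+0 = 0
k=2,i=1: c = 0+2 = 2
k=2,i=2: c = 2+4 = 6
k=2,i=3: c = 6+6 = 12
k=2,i=4: c = 12+8 = 20
k=3,i=0: c = 20+0 = 20
k=3,i=1: c = 20+3 = 23
k=3,i=2: c = 23+6 = 29
k=3,i=3: c = 29+9 = 38
k=3,i=4: c = 38+12 = 50
k=4,i=0: c = 50+0 = 50
k=4,i=1: c = 50+4 = 54
k=4,i=2: c = 54+8 = 62
k=4,i=3: c = 62+12 = 74
k=4,i=4: c = 74+16 = 90
k=5,i=0: c = 90+0 = 90
k=5,i=1: c = 90+5 = 95
k=5,i=2: c = 95+10 = 105
k=5,i=3: c = 105+15 = 120
k=5,i=4: c = 120+20 = 140

140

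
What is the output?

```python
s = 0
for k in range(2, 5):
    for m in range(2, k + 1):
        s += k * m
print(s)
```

55

k=2,m=2: s = 0+4 = 4
k=3,m=2: s = 4+6 = 10
k=3,m=3: s = 10+9 = 19
k=4,m=2: s = 19+8 = 27
k=4,m=3: s = 27+12 = 39
k=4,m=4: s = 39+16 = 55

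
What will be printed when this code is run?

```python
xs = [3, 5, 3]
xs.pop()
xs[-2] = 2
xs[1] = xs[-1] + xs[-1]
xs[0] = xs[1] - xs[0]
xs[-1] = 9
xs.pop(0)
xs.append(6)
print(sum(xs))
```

15

pop() removes 3 → [3, 5]
xs[-2] = 2 → [2, 5]
xs[1] = xs[-1]+xs[-1] = 5+5 = 10 → [2, 10]
xs[0] = xs[1]-xs[0] = 10-2 = 8 → [8, 10]
xs[-1] = 9 → [8, 9]
pop(0) removes 8 → [9]
append 6 → [9, 6]
sum = 15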